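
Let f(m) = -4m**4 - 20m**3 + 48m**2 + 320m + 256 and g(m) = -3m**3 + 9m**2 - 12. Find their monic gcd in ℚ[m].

m + 1

Euclidean algorithm in ℚ[m]:
  -4m**4 - 20m**3 + 48m**2 + 320m + 256 = ((4/3)m + 32/3)(-3m**3 + 9m**2 - 12) + (-48m**2 + 336m + 384)
  -3m**3 + 9m**2 - 12 = ((1/16)m + 1/4)(-48m**2 + 336m + 384) + (-108m - 108)
  -48m**2 + 336m + 384 = ((4/9)m - 32/9)(-108m - 108) + (0)
Last nonzero remainder: -108m - 108. Dividing through by -108 gives the monic gcd m + 1.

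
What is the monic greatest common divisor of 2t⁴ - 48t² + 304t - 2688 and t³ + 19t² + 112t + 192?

Apply the Euclidean algorithm:
  2t⁴ - 48t² + 304t - 2688 = (2t - 38)(t³ + 19t² + 112t + 192) + (450t² + 4176t + 4608)
  t³ + 19t² + 112t + 192 = ((1/450)t + 27/1250)(450t² + 4176t + 4608) + ((7224/625)t + 57792/625)
  450t² + 4176t + 4608 = ((46875/1204)t + 15000/301)((7224/625)t + 57792/625) + (0)
Last nonzero remainder: (7224/625)t + 57792/625. Dividing through by 7224/625 gives the monic gcd t + 8.

t + 8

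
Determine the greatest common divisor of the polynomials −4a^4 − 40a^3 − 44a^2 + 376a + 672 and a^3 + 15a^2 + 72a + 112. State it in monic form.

a^2 + 11a + 28

Euclidean algorithm in ℚ[a]:
  −4a^4 − 40a^3 − 44a^2 + 376a + 672 = (−4a + 20)(a^3 + 15a^2 + 72a + 112) + (−56a^2 − 616a − 1568)
  a^3 + 15a^2 + 72a + 112 = (−(1/56)a − 1/14)(−56a^2 − 616a − 1568) + (0)
Last nonzero remainder: −56a^2 − 616a − 1568. Dividing through by −56 gives the monic gcd a^2 + 11a + 28.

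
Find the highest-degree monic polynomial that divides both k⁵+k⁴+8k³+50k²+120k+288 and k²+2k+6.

k²+2k+6

Euclidean algorithm in ℚ[k]:
  k⁵+k⁴+8k³+50k²+120k+288 = (k³−k²+4k+48)(k²+2k+6) + (0)
The last nonzero remainder k²+2k+6 is already monic.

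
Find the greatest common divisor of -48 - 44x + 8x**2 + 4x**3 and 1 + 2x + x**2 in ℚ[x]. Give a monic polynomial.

Euclidean algorithm in ℚ[x]:
  4x**3 + 8x**2 - 44x - 48 = (4x)(x**2 + 2x + 1) + (-48x - 48)
  x**2 + 2x + 1 = (-(1/48)x - 1/48)(-48x - 48) + (0)
Last nonzero remainder: -48x - 48. Dividing through by -48 gives the monic gcd x + 1.

1 + x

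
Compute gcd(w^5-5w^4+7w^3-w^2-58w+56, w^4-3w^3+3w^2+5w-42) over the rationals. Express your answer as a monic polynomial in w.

w^3+3w+14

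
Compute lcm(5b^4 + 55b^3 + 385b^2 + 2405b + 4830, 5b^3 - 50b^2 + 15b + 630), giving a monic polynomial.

b^6 - 2b^5 - 24b^4 - 58b^3 - 2053b^2 + 7644b + 40572

Repeated division with remainder:
  5b^4 + 55b^3 + 385b^2 + 2405b + 4830 = (b + 21)(5b^3 - 50b^2 + 15b + 630) + (1420b^2 + 1460b - 8400)
  5b^3 - 50b^2 + 15b + 630 = ((1/284)b - 783/20164)(1420b^2 + 1460b - 8400) + ((510510/5041)b + 1531530/5041)
  1420b^2 + 1460b - 8400 = ((715822/51051)b - 201640/7293)((510510/5041)b + 1531530/5041) + (0)
Last nonzero remainder: (510510/5041)b + 1531530/5041. Dividing through by 510510/5041 gives the monic gcd b + 3.
Then lcm(f, g) = f·g / gcd(f, g); expanding and making the result monic gives the answer.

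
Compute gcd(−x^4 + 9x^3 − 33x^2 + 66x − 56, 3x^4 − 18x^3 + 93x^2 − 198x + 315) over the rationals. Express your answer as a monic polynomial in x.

By polynomial division,
  −x^4 + 9x^3 − 33x^2 + 66x − 56 = (−1/3)(3x^4 − 18x^3 + 93x^2 − 198x + 315) + (3x^3 − 2x^2 + 49)
  3x^4 − 18x^3 + 93x^2 − 198x + 315 = (x − 16/3)(3x^3 − 2x^2 + 49) + ((247/3)x^2 − 247x + 1729/3)
  3x^3 − 2x^2 + 49 = ((9/247)x + 21/247)((247/3)x^2 − 247x + 1729/3) + (0)
Last nonzero remainder: (247/3)x^2 − 247x + 1729/3. Dividing through by 247/3 gives the monic gcd x^2 − 3x + 7.

x^2 − 3x + 7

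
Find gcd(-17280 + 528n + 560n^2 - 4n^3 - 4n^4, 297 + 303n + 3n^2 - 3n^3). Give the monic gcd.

9 + n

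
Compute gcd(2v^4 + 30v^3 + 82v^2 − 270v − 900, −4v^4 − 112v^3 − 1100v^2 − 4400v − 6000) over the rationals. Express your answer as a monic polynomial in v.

v^3 + 18v^2 + 95v + 150

Euclidean algorithm in ℚ[v]:
  2v^4 + 30v^3 + 82v^2 − 270v − 900 = (−1/2)(−4v^4 − 112v^3 − 1100v^2 − 4400v − 6000) + (−26v^3 − 468v^2 − 2470v − 3900)
  −4v^4 − 112v^3 − 1100v^2 − 4400v − 6000 = ((2/13)v + 20/13)(−26v^3 − 468v^2 − 2470v − 3900) + (0)
Last nonzero remainder: −26v^3 − 468v^2 − 2470v − 3900. Dividing through by −26 gives the monic gcd v^3 + 18v^2 + 95v + 150.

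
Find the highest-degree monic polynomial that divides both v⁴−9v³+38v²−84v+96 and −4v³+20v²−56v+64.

v²−3v+8

Apply the Euclidean algorithm:
  v⁴−9v³+38v²−84v+96 = (−(1/4)v+1)(−4v³+20v²−56v+64) + (4v²−12v+32)
  −4v³+20v²−56v+64 = (−v+2)(4v²−12v+32) + (0)
Last nonzero remainder: 4v²−12v+32. Dividing through by 4 gives the monic gcd v²−3v+8.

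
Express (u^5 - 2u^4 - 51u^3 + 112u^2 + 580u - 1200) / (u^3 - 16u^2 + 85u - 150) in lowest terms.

Euclidean algorithm in ℚ[u]:
  u^5 - 2u^4 - 51u^3 + 112u^2 + 580u - 1200 = (u^2 + 14u + 88)(u^3 - 16u^2 + 85u - 150) + (480u^2 - 4800u + 12000)
  u^3 - 16u^2 + 85u - 150 = ((1/480)u - 1/80)(480u^2 - 4800u + 12000) + (0)
Last nonzero remainder: 480u^2 - 4800u + 12000. Dividing through by 480 gives the monic gcd u^2 - 10u + 25.
Cancel u^2 - 10u + 25 from numerator and denominator to get the reduced form.

(u^3 + 8u^2 + 4u - 48)/(u - 6)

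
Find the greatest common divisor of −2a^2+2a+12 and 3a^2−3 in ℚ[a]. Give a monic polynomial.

1

Repeated division with remainder:
  −2a^2+2a+12 = (−2/3)(3a^2−3) + (2a+10)
  3a^2−3 = ((3/2)a−15/2)(2a+10) + (72)
  2a+10 = ((1/36)a+5/36)(72) + (0)
The last nonzero remainder is the constant 72, so the polynomials are coprime and gcd = 1.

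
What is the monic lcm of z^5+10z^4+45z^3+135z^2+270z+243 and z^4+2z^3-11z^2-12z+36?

z^7+6z^6+9z^5-5z^4-90z^3-297z^2+108z+972

Repeated division with remainder:
  z^5+10z^4+45z^3+135z^2+270z+243 = (z+8)(z^4+2z^3-11z^2-12z+36) + (40z^3+235z^2+330z-45)
  z^4+2z^3-11z^2-12z+36 = ((1/40)z-31/320)(40z^3+235z^2+330z-45) + ((225/64)z^2+(675/32)z+2025/64)
  40z^3+235z^2+330z-45 = ((512/45)z-64/45)((225/64)z^2+(675/32)z+2025/64) + (0)
Last nonzero remainder: (225/64)z^2+(675/32)z+2025/64. Dividing through by 225/64 gives the monic gcd z^2+6z+9.
Then lcm(f, g) = f·g / gcd(f, g); expanding and making the result monic gives the answer.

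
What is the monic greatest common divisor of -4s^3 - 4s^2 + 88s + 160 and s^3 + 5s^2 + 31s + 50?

s + 2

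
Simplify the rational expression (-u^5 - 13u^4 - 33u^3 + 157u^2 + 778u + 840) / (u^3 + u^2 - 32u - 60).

Apply the Euclidean algorithm:
  -u^5 - 13u^4 - 33u^3 + 157u^2 + 778u + 840 = (-u^2 - 12u - 53)(u^3 + u^2 - 32u - 60) + (-234u^2 - 1638u - 2340)
  u^3 + u^2 - 32u - 60 = (-(1/234)u + 1/39)(-234u^2 - 1638u - 2340) + (0)
Last nonzero remainder: -234u^2 - 1638u - 2340. Dividing through by -234 gives the monic gcd u^2 + 7u + 10.
Cancel u^2 + 7u + 10 from numerator and denominator to get the reduced form.

(-u^3 - 6u^2 + 19u + 84)/(u - 6)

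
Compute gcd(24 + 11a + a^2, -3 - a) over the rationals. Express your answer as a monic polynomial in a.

3 + a

By polynomial division,
  a^2 + 11a + 24 = (-a - 8)(-a - 3) + (0)
Last nonzero remainder: -a - 3. Dividing through by -1 gives the monic gcd a + 3.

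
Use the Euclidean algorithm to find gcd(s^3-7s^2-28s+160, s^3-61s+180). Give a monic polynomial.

s-4

Euclidean algorithm in ℚ[s]:
  s^3-7s^2-28s+160 = (s^3-61s+180) + (-7s^2+33s-20)
  s^3-61s+180 = (-(1/7)s-33/49)(-7s^2+33s-20) + (-(2040/49)s+8160/49)
  -7s^2+33s-20 = ((343/2040)s-49/408)(-(2040/49)s+8160/49) + (0)
Last nonzero remainder: -(2040/49)s+8160/49. Dividing through by -2040/49 gives the monic gcd s-4.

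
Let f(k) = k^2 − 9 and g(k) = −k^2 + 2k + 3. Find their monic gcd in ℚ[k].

Apply the Euclidean algorithm:
  k^2 − 9 = (−1)(−k^2 + 2k + 3) + (2k − 6)
  −k^2 + 2k + 3 = (−(1/2)k − 1/2)(2k − 6) + (0)
Last nonzero remainder: 2k − 6. Dividing through by 2 gives the monic gcd k − 3.

k − 3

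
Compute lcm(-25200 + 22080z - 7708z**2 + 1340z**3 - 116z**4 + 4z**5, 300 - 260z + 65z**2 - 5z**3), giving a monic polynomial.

By polynomial division,
  4z**5 - 116z**4 + 1340z**3 - 7708z**2 + 22080z - 25200 = (-(4/5)z**2 + (64/5)z - 60)(-5z**3 + 65z**2 - 260z + 300) + (-240z**2 + 2640z - 7200)
  -5z**3 + 65z**2 - 260z + 300 = ((1/48)z - 1/24)(-240z**2 + 2640z - 7200) + (0)
Last nonzero remainder: -240z**2 + 2640z - 7200. Dividing through by -240 gives the monic gcd z**2 - 11z + 30.
Then lcm(f, g) = f·g / gcd(f, g); expanding and making the result monic gives the answer.

12600 - 17340z + 9374z**2 - 2597z**3 + 393z**4 - 31z**5 + z**6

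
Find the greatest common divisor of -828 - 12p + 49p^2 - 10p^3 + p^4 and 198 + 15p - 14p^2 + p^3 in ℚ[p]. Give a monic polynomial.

-18 - 3p + p^2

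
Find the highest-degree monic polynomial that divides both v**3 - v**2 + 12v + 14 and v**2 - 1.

v + 1

Euclidean algorithm in ℚ[v]:
  v**3 - v**2 + 12v + 14 = (v - 1)(v**2 - 1) + (13v + 13)
  v**2 - 1 = ((1/13)v - 1/13)(13v + 13) + (0)
Last nonzero remainder: 13v + 13. Dividing through by 13 gives the monic gcd v + 1.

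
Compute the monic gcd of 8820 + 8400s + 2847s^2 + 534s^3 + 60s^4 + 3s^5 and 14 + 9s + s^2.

Apply the Euclidean algorithm:
  3s^5 + 60s^4 + 534s^3 + 2847s^2 + 8400s + 8820 = (3s^3 + 33s^2 + 195s + 630)(s^2 + 9s + 14) + (0)
The last nonzero remainder s^2 + 9s + 14 is already monic.

14 + 9s + s^2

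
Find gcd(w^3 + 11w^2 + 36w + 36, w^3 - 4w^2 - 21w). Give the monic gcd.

w + 3

Repeated division with remainder:
  w^3 + 11w^2 + 36w + 36 = (w^3 - 4w^2 - 21w) + (15w^2 + 57w + 36)
  w^3 - 4w^2 - 21w = ((1/15)w - 13/25)(15w^2 + 57w + 36) + ((156/25)w + 468/25)
  15w^2 + 57w + 36 = ((125/52)w + 25/13)((156/25)w + 468/25) + (0)
Last nonzero remainder: (156/25)w + 468/25. Dividing through by 156/25 gives the monic gcd w + 3.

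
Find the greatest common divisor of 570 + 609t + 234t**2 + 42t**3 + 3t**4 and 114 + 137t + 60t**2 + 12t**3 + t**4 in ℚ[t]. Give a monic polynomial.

By polynomial division,
  3t**4 + 42t**3 + 234t**2 + 609t + 570 = (3)(t**4 + 12t**3 + 60t**2 + 137t + 114) + (6t**3 + 54t**2 + 198t + 228)
  t**4 + 12t**3 + 60t**2 + 137t + 114 = ((1/6)t + 1/2)(6t**3 + 54t**2 + 198t + 228) + (0)
Last nonzero remainder: 6t**3 + 54t**2 + 198t + 228. Dividing through by 6 gives the monic gcd t**3 + 9t**2 + 33t + 38.

38 + 33t + 9t**2 + t**3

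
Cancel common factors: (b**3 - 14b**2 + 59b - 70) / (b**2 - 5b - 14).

(b**2 - 7b + 10)/(b + 2)

By polynomial division,
  b**3 - 14b**2 + 59b - 70 = (b - 9)(b**2 - 5b - 14) + (28b - 196)
  b**2 - 5b - 14 = ((1/28)b + 1/14)(28b - 196) + (0)
Last nonzero remainder: 28b - 196. Dividing through by 28 gives the monic gcd b - 7.
Cancel b - 7 from numerator and denominator to get the reduced form.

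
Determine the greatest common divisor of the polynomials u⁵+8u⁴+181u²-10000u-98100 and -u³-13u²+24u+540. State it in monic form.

By polynomial division,
  u⁵+8u⁴+181u²-10000u-98100 = (-u²+5u-89)(-u³-13u²+24u+540) + (-556u²-10564u-50040)
  -u³-13u²+24u+540 = ((1/556)u-3/278)(-556u²-10564u-50040) + (0)
Last nonzero remainder: -556u²-10564u-50040. Dividing through by -556 gives the monic gcd u²+19u+90.

u²+19u+90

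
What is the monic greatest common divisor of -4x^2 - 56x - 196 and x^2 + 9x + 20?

1

By polynomial division,
  -4x^2 - 56x - 196 = (-4)(x^2 + 9x + 20) + (-20x - 116)
  x^2 + 9x + 20 = (-(1/20)x - 4/25)(-20x - 116) + (36/25)
  -20x - 116 = (-(125/9)x - 725/9)(36/25) + (0)
The last nonzero remainder is the constant 36/25, so the polynomials are coprime and gcd = 1.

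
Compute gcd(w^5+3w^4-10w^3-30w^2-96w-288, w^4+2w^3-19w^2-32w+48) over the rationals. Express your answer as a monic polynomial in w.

w^3+3w^2-16w-48

Euclidean algorithm in ℚ[w]:
  w^5+3w^4-10w^3-30w^2-96w-288 = (w+1)(w^4+2w^3-19w^2-32w+48) + (7w^3+21w^2-112w-336)
  w^4+2w^3-19w^2-32w+48 = ((1/7)w-1/7)(7w^3+21w^2-112w-336) + (0)
Last nonzero remainder: 7w^3+21w^2-112w-336. Dividing through by 7 gives the monic gcd w^3+3w^2-16w-48.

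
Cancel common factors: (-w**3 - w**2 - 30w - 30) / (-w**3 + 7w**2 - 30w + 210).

Apply the Euclidean algorithm:
  -w**3 - w**2 - 30w - 30 = (-w**3 + 7w**2 - 30w + 210) + (-8w**2 - 240)
  -w**3 + 7w**2 - 30w + 210 = ((1/8)w - 7/8)(-8w**2 - 240) + (0)
Last nonzero remainder: -8w**2 - 240. Dividing through by -8 gives the monic gcd w**2 + 30.
Cancel w**2 + 30 from numerator and denominator to get the reduced form.

(w + 1)/(w - 7)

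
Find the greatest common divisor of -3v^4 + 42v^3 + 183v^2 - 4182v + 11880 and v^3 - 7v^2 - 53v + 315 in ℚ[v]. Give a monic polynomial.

v - 9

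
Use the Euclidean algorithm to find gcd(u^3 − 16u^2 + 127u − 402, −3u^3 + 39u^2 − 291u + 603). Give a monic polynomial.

Apply the Euclidean algorithm:
  u^3 − 16u^2 + 127u − 402 = (−1/3)(−3u^3 + 39u^2 − 291u + 603) + (−3u^2 + 30u − 201)
  −3u^3 + 39u^2 − 291u + 603 = (u − 3)(−3u^2 + 30u − 201) + (0)
Last nonzero remainder: −3u^2 + 30u − 201. Dividing through by −3 gives the monic gcd u^2 − 10u + 67.

u^2 − 10u + 67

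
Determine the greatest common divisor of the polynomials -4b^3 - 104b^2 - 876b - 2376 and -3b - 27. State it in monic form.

b + 9

Apply the Euclidean algorithm:
  -4b^3 - 104b^2 - 876b - 2376 = ((4/3)b^2 + (68/3)b + 88)(-3b - 27) + (0)
Last nonzero remainder: -3b - 27. Dividing through by -3 gives the monic gcd b + 9.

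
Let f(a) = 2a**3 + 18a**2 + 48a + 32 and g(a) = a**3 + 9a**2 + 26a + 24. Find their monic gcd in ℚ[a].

Repeated division with remainder:
  2a**3 + 18a**2 + 48a + 32 = (2)(a**3 + 9a**2 + 26a + 24) + (−4a − 16)
  a**3 + 9a**2 + 26a + 24 = (−(1/4)a**2 − (5/4)a − 3/2)(−4a − 16) + (0)
Last nonzero remainder: −4a − 16. Dividing through by −4 gives the monic gcd a + 4.

a + 4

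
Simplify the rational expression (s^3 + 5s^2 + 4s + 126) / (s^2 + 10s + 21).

Apply the Euclidean algorithm:
  s^3 + 5s^2 + 4s + 126 = (s - 5)(s^2 + 10s + 21) + (33s + 231)
  s^2 + 10s + 21 = ((1/33)s + 1/11)(33s + 231) + (0)
Last nonzero remainder: 33s + 231. Dividing through by 33 gives the monic gcd s + 7.
Cancel s + 7 from numerator and denominator to get the reduced form.

(s^2 - 2s + 18)/(s + 3)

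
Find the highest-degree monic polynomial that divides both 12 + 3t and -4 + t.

1

Apply the Euclidean algorithm:
  3t + 12 = (3)(t - 4) + (24)
  t - 4 = ((1/24)t - 1/6)(24) + (0)
The last nonzero remainder is the constant 24, so the polynomials are coprime and gcd = 1.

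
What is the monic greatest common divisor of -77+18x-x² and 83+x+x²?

Euclidean algorithm in ℚ[x]:
  -x²+18x-77 = (-1)(x²+x+83) + (19x+6)
  x²+x+83 = ((1/19)x+13/361)(19x+6) + (29885/361)
  19x+6 = ((6859/29885)x+2166/29885)(29885/361) + (0)
The last nonzero remainder is the constant 29885/361, so the polynomials are coprime and gcd = 1.

1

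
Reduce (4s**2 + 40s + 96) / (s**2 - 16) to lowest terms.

(4s + 24)/(s - 4)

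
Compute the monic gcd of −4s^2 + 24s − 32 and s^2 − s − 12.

Repeated division with remainder:
  −4s^2 + 24s − 32 = (−4)(s^2 − s − 12) + (20s − 80)
  s^2 − s − 12 = ((1/20)s + 3/20)(20s − 80) + (0)
Last nonzero remainder: 20s − 80. Dividing through by 20 gives the monic gcd s − 4.

s − 4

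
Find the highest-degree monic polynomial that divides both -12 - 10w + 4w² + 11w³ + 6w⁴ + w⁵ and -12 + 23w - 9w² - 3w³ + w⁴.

-3 + 2w + w²

Apply the Euclidean algorithm:
  w⁵ + 6w⁴ + 11w³ + 4w² - 10w - 12 = (w + 9)(w⁴ - 3w³ - 9w² + 23w - 12) + (47w³ + 62w² - 205w + 96)
  w⁴ - 3w³ - 9w² + 23w - 12 = ((1/47)w - 203/2209)(47w³ + 62w² - 205w + 96) + ((2340/2209)w² + (4680/2209)w - 7020/2209)
  47w³ + 62w² - 205w + 96 = ((103823/2340)w - 17672/585)((2340/2209)w² + (4680/2209)w - 7020/2209) + (0)
Last nonzero remainder: (2340/2209)w² + (4680/2209)w - 7020/2209. Dividing through by 2340/2209 gives the monic gcd w² + 2w - 3.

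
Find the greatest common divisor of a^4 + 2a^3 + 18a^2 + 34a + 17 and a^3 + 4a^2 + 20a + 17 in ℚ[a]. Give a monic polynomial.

a + 1

By polynomial division,
  a^4 + 2a^3 + 18a^2 + 34a + 17 = (a - 2)(a^3 + 4a^2 + 20a + 17) + (6a^2 + 57a + 51)
  a^3 + 4a^2 + 20a + 17 = ((1/6)a - 11/12)(6a^2 + 57a + 51) + ((255/4)a + 255/4)
  6a^2 + 57a + 51 = ((8/85)a + 4/5)((255/4)a + 255/4) + (0)
Last nonzero remainder: (255/4)a + 255/4. Dividing through by 255/4 gives the monic gcd a + 1.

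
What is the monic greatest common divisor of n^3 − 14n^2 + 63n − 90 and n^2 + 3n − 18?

Euclidean algorithm in ℚ[n]:
  n^3 − 14n^2 + 63n − 90 = (n − 17)(n^2 + 3n − 18) + (132n − 396)
  n^2 + 3n − 18 = ((1/132)n + 1/22)(132n − 396) + (0)
Last nonzero remainder: 132n − 396. Dividing through by 132 gives the monic gcd n − 3.

n − 3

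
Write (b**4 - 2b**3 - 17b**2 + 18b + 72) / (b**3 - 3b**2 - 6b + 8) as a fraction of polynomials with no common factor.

(b**2 - 9)/(b - 1)

Repeated division with remainder:
  b**4 - 2b**3 - 17b**2 + 18b + 72 = (b + 1)(b**3 - 3b**2 - 6b + 8) + (-8b**2 + 16b + 64)
  b**3 - 3b**2 - 6b + 8 = (-(1/8)b + 1/8)(-8b**2 + 16b + 64) + (0)
Last nonzero remainder: -8b**2 + 16b + 64. Dividing through by -8 gives the monic gcd b**2 - 2b - 8.
Cancel b**2 - 2b - 8 from numerator and denominator to get the reduced form.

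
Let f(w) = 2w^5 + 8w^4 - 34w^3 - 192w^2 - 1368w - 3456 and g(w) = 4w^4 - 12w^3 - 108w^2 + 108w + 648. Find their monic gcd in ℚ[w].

Euclidean algorithm in ℚ[w]:
  2w^5 + 8w^4 - 34w^3 - 192w^2 - 1368w - 3456 = ((1/2)w + 7/2)(4w^4 - 12w^3 - 108w^2 + 108w + 648) + (62w^3 + 132w^2 - 2070w - 5724)
  4w^4 - 12w^3 - 108w^2 + 108w + 648 = ((2/31)w - 318/961)(62w^3 + 132w^2 - 2070w - 5724) + ((66528/961)w^2 - (199584/961)w - 1197504/961)
  62w^3 + 132w^2 - 2070w - 5724 = ((29791/33264)w + 50933/11088)((66528/961)w^2 - (199584/961)w - 1197504/961) + (0)
Last nonzero remainder: (66528/961)w^2 - (199584/961)w - 1197504/961. Dividing through by 66528/961 gives the monic gcd w^2 - 3w - 18.

w^2 - 3w - 18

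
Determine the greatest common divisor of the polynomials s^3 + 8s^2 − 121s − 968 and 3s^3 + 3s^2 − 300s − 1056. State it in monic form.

Repeated division with remainder:
  s^3 + 8s^2 − 121s − 968 = (1/3)(3s^3 + 3s^2 − 300s − 1056) + (7s^2 − 21s − 616)
  3s^3 + 3s^2 − 300s − 1056 = ((3/7)s + 12/7)(7s^2 − 21s − 616) + (0)
Last nonzero remainder: 7s^2 − 21s − 616. Dividing through by 7 gives the monic gcd s^2 − 3s − 88.

s^2 − 3s − 88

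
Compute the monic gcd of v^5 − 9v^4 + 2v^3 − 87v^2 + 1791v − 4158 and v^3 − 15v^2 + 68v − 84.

v^2 − 13v + 42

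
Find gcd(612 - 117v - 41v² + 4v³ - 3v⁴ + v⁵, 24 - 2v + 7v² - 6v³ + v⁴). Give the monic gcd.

Apply the Euclidean algorithm:
  v⁵ - 3v⁴ + 4v³ - 41v² - 117v + 612 = (v + 3)(v⁴ - 6v³ + 7v² - 2v + 24) + (15v³ - 60v² - 135v + 540)
  v⁴ - 6v³ + 7v² - 2v + 24 = ((1/15)v - 2/15)(15v³ - 60v² - 135v + 540) + (8v² - 56v + 96)
  15v³ - 60v² - 135v + 540 = ((15/8)v + 45/8)(8v² - 56v + 96) + (0)
Last nonzero remainder: 8v² - 56v + 96. Dividing through by 8 gives the monic gcd v² - 7v + 12.

12 - 7v + v²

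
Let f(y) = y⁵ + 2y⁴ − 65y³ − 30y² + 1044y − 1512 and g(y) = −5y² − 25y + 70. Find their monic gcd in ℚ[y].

Euclidean algorithm in ℚ[y]:
  y⁵ + 2y⁴ − 65y³ − 30y² + 1044y − 1512 = (−(1/5)y³ + (3/5)y² + (36/5)y − 108/5)(−5y² − 25y + 70) + (0)
Last nonzero remainder: −5y² − 25y + 70. Dividing through by −5 gives the monic gcd y² + 5y − 14.

y² + 5y − 14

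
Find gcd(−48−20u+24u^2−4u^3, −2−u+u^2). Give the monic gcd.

Apply the Euclidean algorithm:
  −4u^3+24u^2−20u−48 = (−4u+20)(u^2−u−2) + (−8u−8)
  u^2−u−2 = (−(1/8)u+1/4)(−8u−8) + (0)
Last nonzero remainder: −8u−8. Dividing through by −8 gives the monic gcd u+1.

1+u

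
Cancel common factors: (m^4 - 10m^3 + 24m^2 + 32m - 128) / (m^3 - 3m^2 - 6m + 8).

(m^2 - 8m + 16)/(m - 1)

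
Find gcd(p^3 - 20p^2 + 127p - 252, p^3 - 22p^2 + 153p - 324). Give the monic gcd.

p^2 - 13p + 36

By polynomial division,
  p^3 - 20p^2 + 127p - 252 = (p^3 - 22p^2 + 153p - 324) + (2p^2 - 26p + 72)
  p^3 - 22p^2 + 153p - 324 = ((1/2)p - 9/2)(2p^2 - 26p + 72) + (0)
Last nonzero remainder: 2p^2 - 26p + 72. Dividing through by 2 gives the monic gcd p^2 - 13p + 36.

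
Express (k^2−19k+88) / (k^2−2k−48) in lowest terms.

By polynomial division,
  k^2−19k+88 = (k^2−2k−48) + (−17k+136)
  k^2−2k−48 = (−(1/17)k−6/17)(−17k+136) + (0)
Last nonzero remainder: −17k+136. Dividing through by −17 gives the monic gcd k−8.
Cancel k−8 from numerator and denominator to get the reduced form.

(k−11)/(k+6)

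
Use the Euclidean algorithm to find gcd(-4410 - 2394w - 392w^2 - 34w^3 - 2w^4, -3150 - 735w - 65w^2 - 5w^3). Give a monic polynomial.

By polynomial division,
  -2w^4 - 34w^3 - 392w^2 - 2394w - 4410 = ((2/5)w + 8/5)(-5w^3 - 65w^2 - 735w - 3150) + (6w^2 + 42w + 630)
  -5w^3 - 65w^2 - 735w - 3150 = (-(5/6)w - 5)(6w^2 + 42w + 630) + (0)
Last nonzero remainder: 6w^2 + 42w + 630. Dividing through by 6 gives the monic gcd w^2 + 7w + 105.

105 + 7w + w^2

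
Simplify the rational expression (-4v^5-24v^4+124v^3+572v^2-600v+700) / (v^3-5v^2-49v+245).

(-4v^3-16v^2+16v-20)/(v-7)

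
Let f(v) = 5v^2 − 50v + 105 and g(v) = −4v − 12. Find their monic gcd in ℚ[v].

1

By polynomial division,
  5v^2 − 50v + 105 = (−(5/4)v + 65/4)(−4v − 12) + (300)
  −4v − 12 = (−(1/75)v − 1/25)(300) + (0)
The last nonzero remainder is the constant 300, so the polynomials are coprime and gcd = 1.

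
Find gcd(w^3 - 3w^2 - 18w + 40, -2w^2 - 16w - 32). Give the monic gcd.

w + 4

Apply the Euclidean algorithm:
  w^3 - 3w^2 - 18w + 40 = (-(1/2)w + 11/2)(-2w^2 - 16w - 32) + (54w + 216)
  -2w^2 - 16w - 32 = (-(1/27)w - 4/27)(54w + 216) + (0)
Last nonzero remainder: 54w + 216. Dividing through by 54 gives the monic gcd w + 4.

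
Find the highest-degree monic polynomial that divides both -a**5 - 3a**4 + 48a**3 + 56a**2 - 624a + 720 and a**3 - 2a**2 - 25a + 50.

a**2 - 7a + 10

Repeated division with remainder:
  -a**5 - 3a**4 + 48a**3 + 56a**2 - 624a + 720 = (-a**2 - 5a + 13)(a**3 - 2a**2 - 25a + 50) + (7a**2 - 49a + 70)
  a**3 - 2a**2 - 25a + 50 = ((1/7)a + 5/7)(7a**2 - 49a + 70) + (0)
Last nonzero remainder: 7a**2 - 49a + 70. Dividing through by 7 gives the monic gcd a**2 - 7a + 10.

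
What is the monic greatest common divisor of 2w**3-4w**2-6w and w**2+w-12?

w-3

By polynomial division,
  2w**3-4w**2-6w = (2w-6)(w**2+w-12) + (24w-72)
  w**2+w-12 = ((1/24)w+1/6)(24w-72) + (0)
Last nonzero remainder: 24w-72. Dividing through by 24 gives the monic gcd w-3.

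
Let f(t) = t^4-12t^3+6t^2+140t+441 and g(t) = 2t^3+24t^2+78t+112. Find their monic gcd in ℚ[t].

t^2+4t+7

Apply the Euclidean algorithm:
  t^4-12t^3+6t^2+140t+441 = ((1/2)t-12)(2t^3+24t^2+78t+112) + (255t^2+1020t+1785)
  2t^3+24t^2+78t+112 = ((2/255)t+16/255)(255t^2+1020t+1785) + (0)
Last nonzero remainder: 255t^2+1020t+1785. Dividing through by 255 gives the monic gcd t^2+4t+7.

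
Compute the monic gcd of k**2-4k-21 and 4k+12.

k+3

Euclidean algorithm in ℚ[k]:
  k**2-4k-21 = ((1/4)k-7/4)(4k+12) + (0)
Last nonzero remainder: 4k+12. Dividing through by 4 gives the monic gcd k+3.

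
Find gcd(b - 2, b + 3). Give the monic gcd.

Apply the Euclidean algorithm:
  b - 2 = (b + 3) + (-5)
  b + 3 = (-(1/5)b - 3/5)(-5) + (0)
The last nonzero remainder is the constant -5, so the polynomials are coprime and gcd = 1.

1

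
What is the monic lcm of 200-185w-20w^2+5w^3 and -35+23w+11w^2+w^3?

By polynomial division,
  5w^3-20w^2-185w+200 = (5)(w^3+11w^2+23w-35) + (-75w^2-300w+375)
  w^3+11w^2+23w-35 = (-(1/75)w-7/75)(-75w^2-300w+375) + (0)
Last nonzero remainder: -75w^2-300w+375. Dividing through by -75 gives the monic gcd w^2+4w-5.
Then lcm(f, g) = f·g / gcd(f, g); expanding and making the result monic gives the answer.

280-219w-65w^2+3w^3+w^4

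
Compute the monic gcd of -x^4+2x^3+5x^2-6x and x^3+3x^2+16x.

x

By polynomial division,
  -x^4+2x^3+5x^2-6x = (-x+5)(x^3+3x^2+16x) + (6x^2-86x)
  x^3+3x^2+16x = ((1/6)x+26/9)(6x^2-86x) + ((2380/9)x)
  6x^2-86x = ((27/1190)x-387/1190)((2380/9)x) + (0)
Last nonzero remainder: (2380/9)x. Dividing through by 2380/9 gives the monic gcd x.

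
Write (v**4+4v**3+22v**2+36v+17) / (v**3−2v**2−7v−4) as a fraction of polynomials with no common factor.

Apply the Euclidean algorithm:
  v**4+4v**3+22v**2+36v+17 = (v+6)(v**3−2v**2−7v−4) + (41v**2+82v+41)
  v**3−2v**2−7v−4 = ((1/41)v−4/41)(41v**2+82v+41) + (0)
Last nonzero remainder: 41v**2+82v+41. Dividing through by 41 gives the monic gcd v**2+2v+1.
Cancel v**2+2v+1 from numerator and denominator to get the reduced form.

(v**2+2v+17)/(v−4)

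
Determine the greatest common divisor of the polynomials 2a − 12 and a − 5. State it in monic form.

Repeated division with remainder:
  2a − 12 = (2)(a − 5) + (−2)
  a − 5 = (−(1/2)a + 5/2)(−2) + (0)
The last nonzero remainder is the constant −2, so the polynomials are coprime and gcd = 1.

1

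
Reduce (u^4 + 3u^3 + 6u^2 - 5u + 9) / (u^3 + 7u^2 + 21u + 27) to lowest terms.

(u^2 - u + 1)/(u + 3)

Apply the Euclidean algorithm:
  u^4 + 3u^3 + 6u^2 - 5u + 9 = (u - 4)(u^3 + 7u^2 + 21u + 27) + (13u^2 + 52u + 117)
  u^3 + 7u^2 + 21u + 27 = ((1/13)u + 3/13)(13u^2 + 52u + 117) + (0)
Last nonzero remainder: 13u^2 + 52u + 117. Dividing through by 13 gives the monic gcd u^2 + 4u + 9.
Cancel u^2 + 4u + 9 from numerator and denominator to get the reduced form.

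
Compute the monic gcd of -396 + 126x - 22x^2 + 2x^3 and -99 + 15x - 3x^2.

33 - 5x + x^2

Apply the Euclidean algorithm:
  2x^3 - 22x^2 + 126x - 396 = (-(2/3)x + 4)(-3x^2 + 15x - 99) + (0)
Last nonzero remainder: -3x^2 + 15x - 99. Dividing through by -3 gives the monic gcd x^2 - 5x + 33.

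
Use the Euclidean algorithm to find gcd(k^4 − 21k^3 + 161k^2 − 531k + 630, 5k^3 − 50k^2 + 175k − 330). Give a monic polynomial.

k − 6

By polynomial division,
  k^4 − 21k^3 + 161k^2 − 531k + 630 = ((1/5)k − 11/5)(5k^3 − 50k^2 + 175k − 330) + (16k^2 − 80k − 96)
  5k^3 − 50k^2 + 175k − 330 = ((5/16)k − 25/16)(16k^2 − 80k − 96) + (80k − 480)
  16k^2 − 80k − 96 = ((1/5)k + 1/5)(80k − 480) + (0)
Last nonzero remainder: 80k − 480. Dividing through by 80 gives the monic gcd k − 6.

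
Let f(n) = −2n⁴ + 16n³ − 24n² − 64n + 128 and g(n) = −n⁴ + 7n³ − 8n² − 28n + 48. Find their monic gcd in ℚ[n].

n³ − 4n² − 4n + 16

Repeated division with remainder:
  −2n⁴ + 16n³ − 24n² − 64n + 128 = (2)(−n⁴ + 7n³ − 8n² − 28n + 48) + (2n³ − 8n² − 8n + 32)
  −n⁴ + 7n³ − 8n² − 28n + 48 = (−(1/2)n + 3/2)(2n³ − 8n² − 8n + 32) + (0)
Last nonzero remainder: 2n³ − 8n² − 8n + 32. Dividing through by 2 gives the monic gcd n³ − 4n² − 4n + 16.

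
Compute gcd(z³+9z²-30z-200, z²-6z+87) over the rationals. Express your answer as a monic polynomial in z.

1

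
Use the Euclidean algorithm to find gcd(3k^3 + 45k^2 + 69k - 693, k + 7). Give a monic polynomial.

Euclidean algorithm in ℚ[k]:
  3k^3 + 45k^2 + 69k - 693 = (3k^2 + 24k - 99)(k + 7) + (0)
The last nonzero remainder k + 7 is already monic.

k + 7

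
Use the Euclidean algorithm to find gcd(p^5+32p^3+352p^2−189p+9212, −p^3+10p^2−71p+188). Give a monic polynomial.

Euclidean algorithm in ℚ[p]:
  p^5+32p^3+352p^2−189p+9212 = (−p^2−10p−61)(−p^3+10p^2−71p+188) + (440p^2−2640p+20680)
  −p^3+10p^2−71p+188 = (−(1/440)p+1/110)(440p^2−2640p+20680) + (0)
Last nonzero remainder: 440p^2−2640p+20680. Dividing through by 440 gives the monic gcd p^2−6p+47.

p^2−6p+47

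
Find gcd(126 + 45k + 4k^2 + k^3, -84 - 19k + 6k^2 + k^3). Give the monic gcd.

3 + k

Apply the Euclidean algorithm:
  k^3 + 4k^2 + 45k + 126 = (k^3 + 6k^2 - 19k - 84) + (-2k^2 + 64k + 210)
  k^3 + 6k^2 - 19k - 84 = (-(1/2)k - 19)(-2k^2 + 64k + 210) + (1302k + 3906)
  -2k^2 + 64k + 210 = (-(1/651)k + 5/93)(1302k + 3906) + (0)
Last nonzero remainder: 1302k + 3906. Dividing through by 1302 gives the monic gcd k + 3.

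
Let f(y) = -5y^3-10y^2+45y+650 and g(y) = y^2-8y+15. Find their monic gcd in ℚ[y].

Repeated division with remainder:
  -5y^3-10y^2+45y+650 = (-5y-50)(y^2-8y+15) + (-280y+1400)
  y^2-8y+15 = (-(1/280)y+3/280)(-280y+1400) + (0)
Last nonzero remainder: -280y+1400. Dividing through by -280 gives the monic gcd y-5.

y-5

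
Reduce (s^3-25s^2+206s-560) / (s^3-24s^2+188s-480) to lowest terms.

Euclidean algorithm in ℚ[s]:
  s^3-25s^2+206s-560 = (s^3-24s^2+188s-480) + (-s^2+18s-80)
  s^3-24s^2+188s-480 = (-s+6)(-s^2+18s-80) + (0)
Last nonzero remainder: -s^2+18s-80. Dividing through by -1 gives the monic gcd s^2-18s+80.
Cancel s^2-18s+80 from numerator and denominator to get the reduced form.

(s-7)/(s-6)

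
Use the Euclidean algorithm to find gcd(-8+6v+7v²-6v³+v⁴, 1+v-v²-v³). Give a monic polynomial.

-1+v²

Repeated division with remainder:
  v⁴-6v³+7v²+6v-8 = (-v+7)(-v³-v²+v+1) + (15v²-15)
  -v³-v²+v+1 = (-(1/15)v-1/15)(15v²-15) + (0)
Last nonzero remainder: 15v²-15. Dividing through by 15 gives the monic gcd v²-1.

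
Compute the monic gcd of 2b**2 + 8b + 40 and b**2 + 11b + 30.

Apply the Euclidean algorithm:
  2b**2 + 8b + 40 = (2)(b**2 + 11b + 30) + (-14b - 20)
  b**2 + 11b + 30 = (-(1/14)b - 67/98)(-14b - 20) + (800/49)
  -14b - 20 = (-(343/400)b - 49/40)(800/49) + (0)
The last nonzero remainder is the constant 800/49, so the polynomials are coprime and gcd = 1.

1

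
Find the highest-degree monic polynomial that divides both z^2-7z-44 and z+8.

Apply the Euclidean algorithm:
  z^2-7z-44 = (z-15)(z+8) + (76)
  z+8 = ((1/76)z+2/19)(76) + (0)
The last nonzero remainder is the constant 76, so the polynomials are coprime and gcd = 1.

1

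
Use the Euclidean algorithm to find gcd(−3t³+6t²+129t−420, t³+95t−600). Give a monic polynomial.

t−5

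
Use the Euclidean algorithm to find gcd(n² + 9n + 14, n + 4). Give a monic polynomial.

Repeated division with remainder:
  n² + 9n + 14 = (n + 5)(n + 4) + (-6)
  n + 4 = (-(1/6)n - 2/3)(-6) + (0)
The last nonzero remainder is the constant -6, so the polynomials are coprime and gcd = 1.

1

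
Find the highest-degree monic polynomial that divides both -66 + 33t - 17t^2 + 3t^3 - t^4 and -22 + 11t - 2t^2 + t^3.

Euclidean algorithm in ℚ[t]:
  -t^4 + 3t^3 - 17t^2 + 33t - 66 = (-t + 1)(t^3 - 2t^2 + 11t - 22) + (-4t^2 - 44)
  t^3 - 2t^2 + 11t - 22 = (-(1/4)t + 1/2)(-4t^2 - 44) + (0)
Last nonzero remainder: -4t^2 - 44. Dividing through by -4 gives the monic gcd t^2 + 11.

11 + t^2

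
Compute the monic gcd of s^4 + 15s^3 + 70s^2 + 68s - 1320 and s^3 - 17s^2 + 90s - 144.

s - 3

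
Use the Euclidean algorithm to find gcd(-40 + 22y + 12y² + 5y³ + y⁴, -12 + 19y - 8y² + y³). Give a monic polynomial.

-1 + y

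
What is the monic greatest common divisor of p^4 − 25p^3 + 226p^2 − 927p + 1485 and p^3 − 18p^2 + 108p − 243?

p^2 − 9p + 27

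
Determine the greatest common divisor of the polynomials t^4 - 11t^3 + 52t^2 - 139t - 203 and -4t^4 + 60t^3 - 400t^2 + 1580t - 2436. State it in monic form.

t^3 - 12t^2 + 64t - 203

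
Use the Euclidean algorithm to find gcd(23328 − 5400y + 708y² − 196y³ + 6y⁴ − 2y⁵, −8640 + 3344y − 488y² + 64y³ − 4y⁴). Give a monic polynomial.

−216 + 62y − 6y² + y³

By polynomial division,
  −2y⁵ + 6y⁴ − 196y³ + 708y² − 5400y + 23328 = ((1/2)y + 13/2)(−4y⁴ + 64y³ − 488y² + 3344y − 8640) + (−368y³ + 2208y² − 22816y + 79488)
  −4y⁴ + 64y³ − 488y² + 3344y − 8640 = ((1/92)y − 5/46)(−368y³ + 2208y² − 22816y + 79488) + (0)
Last nonzero remainder: −368y³ + 2208y² − 22816y + 79488. Dividing through by −368 gives the monic gcd y³ − 6y² + 62y − 216.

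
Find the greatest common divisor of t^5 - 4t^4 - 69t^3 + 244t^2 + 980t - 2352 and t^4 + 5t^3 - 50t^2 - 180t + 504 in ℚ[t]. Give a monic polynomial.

t^3 - t^2 - 44t + 84

Apply the Euclidean algorithm:
  t^5 - 4t^4 - 69t^3 + 244t^2 + 980t - 2352 = (t - 9)(t^4 + 5t^3 - 50t^2 - 180t + 504) + (26t^3 - 26t^2 - 1144t + 2184)
  t^4 + 5t^3 - 50t^2 - 180t + 504 = ((1/26)t + 3/13)(26t^3 - 26t^2 - 1144t + 2184) + (0)
Last nonzero remainder: 26t^3 - 26t^2 - 1144t + 2184. Dividing through by 26 gives the monic gcd t^3 - t^2 - 44t + 84.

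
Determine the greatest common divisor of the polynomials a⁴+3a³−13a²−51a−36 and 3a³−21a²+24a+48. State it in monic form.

a²−3a−4

Euclidean algorithm in ℚ[a]:
  a⁴+3a³−13a²−51a−36 = ((1/3)a+10/3)(3a³−21a²+24a+48) + (49a²−147a−196)
  3a³−21a²+24a+48 = ((3/49)a−12/49)(49a²−147a−196) + (0)
Last nonzero remainder: 49a²−147a−196. Dividing through by 49 gives the monic gcd a²−3a−4.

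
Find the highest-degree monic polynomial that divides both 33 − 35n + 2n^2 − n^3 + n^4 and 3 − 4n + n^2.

Euclidean algorithm in ℚ[n]:
  n^4 − n^3 + 2n^2 − 35n + 33 = (n^2 + 3n + 11)(n^2 − 4n + 3) + (0)
The last nonzero remainder n^2 − 4n + 3 is already monic.

3 − 4n + n^2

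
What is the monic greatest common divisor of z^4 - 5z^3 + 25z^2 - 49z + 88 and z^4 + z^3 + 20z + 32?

z^2 - 3z + 8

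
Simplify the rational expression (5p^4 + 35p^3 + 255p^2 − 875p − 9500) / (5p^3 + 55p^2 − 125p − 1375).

(p^2 + 7p + 76)/(p + 11)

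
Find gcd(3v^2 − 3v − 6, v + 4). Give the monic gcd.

Repeated division with remainder:
  3v^2 − 3v − 6 = (3v − 15)(v + 4) + (54)
  v + 4 = ((1/54)v + 2/27)(54) + (0)
The last nonzero remainder is the constant 54, so the polynomials are coprime and gcd = 1.

1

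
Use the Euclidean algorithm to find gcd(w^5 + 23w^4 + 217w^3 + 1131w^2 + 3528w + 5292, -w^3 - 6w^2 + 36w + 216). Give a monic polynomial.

w^2 + 12w + 36

Repeated division with remainder:
  w^5 + 23w^4 + 217w^3 + 1131w^2 + 3528w + 5292 = (-w^2 - 17w - 151)(-w^3 - 6w^2 + 36w + 216) + (1053w^2 + 12636w + 37908)
  -w^3 - 6w^2 + 36w + 216 = (-(1/1053)w + 2/351)(1053w^2 + 12636w + 37908) + (0)
Last nonzero remainder: 1053w^2 + 12636w + 37908. Dividing through by 1053 gives the monic gcd w^2 + 12w + 36.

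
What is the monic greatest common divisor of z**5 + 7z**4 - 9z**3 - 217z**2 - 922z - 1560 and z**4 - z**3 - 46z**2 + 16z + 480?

z**3 + 3z**2 - 34z - 120

Apply the Euclidean algorithm:
  z**5 + 7z**4 - 9z**3 - 217z**2 - 922z - 1560 = (z + 8)(z**4 - z**3 - 46z**2 + 16z + 480) + (45z**3 + 135z**2 - 1530z - 5400)
  z**4 - z**3 - 46z**2 + 16z + 480 = ((1/45)z - 4/45)(45z**3 + 135z**2 - 1530z - 5400) + (0)
Last nonzero remainder: 45z**3 + 135z**2 - 1530z - 5400. Dividing through by 45 gives the monic gcd z**3 + 3z**2 - 34z - 120.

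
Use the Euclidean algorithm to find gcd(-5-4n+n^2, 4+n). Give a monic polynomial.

Euclidean algorithm in ℚ[n]:
  n^2-4n-5 = (n-8)(n+4) + (27)
  n+4 = ((1/27)n+4/27)(27) + (0)
The last nonzero remainder is the constant 27, so the polynomials are coprime and gcd = 1.

1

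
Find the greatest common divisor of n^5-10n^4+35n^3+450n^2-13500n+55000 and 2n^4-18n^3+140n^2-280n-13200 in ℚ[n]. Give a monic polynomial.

Apply the Euclidean algorithm:
  n^5-10n^4+35n^3+450n^2-13500n+55000 = ((1/2)n-1/2)(2n^4-18n^3+140n^2-280n-13200) + (-44n^3+660n^2-7040n+48400)
  2n^4-18n^3+140n^2-280n-13200 = (-(1/22)n-3/11)(-44n^3+660n^2-7040n+48400) + (0)
Last nonzero remainder: -44n^3+660n^2-7040n+48400. Dividing through by -44 gives the monic gcd n^3-15n^2+160n-1100.

n^3-15n^2+160n-1100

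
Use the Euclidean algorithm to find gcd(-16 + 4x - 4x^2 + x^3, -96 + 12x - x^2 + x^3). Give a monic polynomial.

Repeated division with remainder:
  x^3 - 4x^2 + 4x - 16 = (x^3 - x^2 + 12x - 96) + (-3x^2 - 8x + 80)
  x^3 - x^2 + 12x - 96 = (-(1/3)x + 11/9)(-3x^2 - 8x + 80) + ((436/9)x - 1744/9)
  -3x^2 - 8x + 80 = (-(27/436)x - 45/109)((436/9)x - 1744/9) + (0)
Last nonzero remainder: (436/9)x - 1744/9. Dividing through by 436/9 gives the monic gcd x - 4.

-4 + x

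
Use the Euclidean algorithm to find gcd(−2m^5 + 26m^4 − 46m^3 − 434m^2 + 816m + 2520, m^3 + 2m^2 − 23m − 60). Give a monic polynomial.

By polynomial division,
  −2m^5 + 26m^4 − 46m^3 − 434m^2 + 816m + 2520 = (−2m^2 + 30m − 152)(m^3 + 2m^2 − 23m − 60) + (440m^2 − 880m − 6600)
  m^3 + 2m^2 − 23m − 60 = ((1/440)m + 1/110)(440m^2 − 880m − 6600) + (0)
Last nonzero remainder: 440m^2 − 880m − 6600. Dividing through by 440 gives the monic gcd m^2 − 2m − 15.

m^2 − 2m − 15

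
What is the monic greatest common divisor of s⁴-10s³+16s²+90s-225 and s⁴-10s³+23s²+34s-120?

s²-8s+15

By polynomial division,
  s⁴-10s³+16s²+90s-225 = (s⁴-10s³+23s²+34s-120) + (-7s²+56s-105)
  s⁴-10s³+23s²+34s-120 = (-(1/7)s²+(2/7)s+8/7)(-7s²+56s-105) + (0)
Last nonzero remainder: -7s²+56s-105. Dividing through by -7 gives the monic gcd s²-8s+15.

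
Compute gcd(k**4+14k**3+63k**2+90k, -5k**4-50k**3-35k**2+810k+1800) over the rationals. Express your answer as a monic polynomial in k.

k**3+14k**2+63k+90

By polynomial division,
  k**4+14k**3+63k**2+90k = (-1/5)(-5k**4-50k**3-35k**2+810k+1800) + (4k**3+56k**2+252k+360)
  -5k**4-50k**3-35k**2+810k+1800 = (-(5/4)k+5)(4k**3+56k**2+252k+360) + (0)
Last nonzero remainder: 4k**3+56k**2+252k+360. Dividing through by 4 gives the monic gcd k**3+14k**2+63k+90.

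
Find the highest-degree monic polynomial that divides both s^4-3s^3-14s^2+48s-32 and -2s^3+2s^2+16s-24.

s-2

Apply the Euclidean algorithm:
  s^4-3s^3-14s^2+48s-32 = (-(1/2)s+1)(-2s^3+2s^2+16s-24) + (-8s^2+20s-8)
  -2s^3+2s^2+16s-24 = ((1/4)s+3/8)(-8s^2+20s-8) + ((21/2)s-21)
  -8s^2+20s-8 = (-(16/21)s+8/21)((21/2)s-21) + (0)
Last nonzero remainder: (21/2)s-21. Dividing through by 21/2 gives the monic gcd s-2.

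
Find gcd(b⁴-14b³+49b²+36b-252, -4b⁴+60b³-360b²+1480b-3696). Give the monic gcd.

b²-13b+42

By polynomial division,
  b⁴-14b³+49b²+36b-252 = (-1/4)(-4b⁴+60b³-360b²+1480b-3696) + (b³-41b²+406b-1176)
  -4b⁴+60b³-360b²+1480b-3696 = (-4b-104)(b³-41b²+406b-1176) + (-3000b²+39000b-126000)
  b³-41b²+406b-1176 = (-(1/3000)b+7/750)(-3000b²+39000b-126000) + (0)
Last nonzero remainder: -3000b²+39000b-126000. Dividing through by -3000 gives the monic gcd b²-13b+42.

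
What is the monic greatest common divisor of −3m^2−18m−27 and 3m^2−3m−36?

m+3

Apply the Euclidean algorithm:
  −3m^2−18m−27 = (−1)(3m^2−3m−36) + (−21m−63)
  3m^2−3m−36 = (−(1/7)m+4/7)(−21m−63) + (0)
Last nonzero remainder: −21m−63. Dividing through by −21 gives the monic gcd m+3.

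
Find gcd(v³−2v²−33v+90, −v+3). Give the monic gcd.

By polynomial division,
  v³−2v²−33v+90 = (−v²−v+30)(−v+3) + (0)
Last nonzero remainder: −v+3. Dividing through by −1 gives the monic gcd v−3.

v−3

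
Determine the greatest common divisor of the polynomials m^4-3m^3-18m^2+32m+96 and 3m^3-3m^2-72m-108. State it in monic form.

Euclidean algorithm in ℚ[m]:
  m^4-3m^3-18m^2+32m+96 = ((1/3)m-2/3)(3m^3-3m^2-72m-108) + (4m^2+20m+24)
  3m^3-3m^2-72m-108 = ((3/4)m-9/2)(4m^2+20m+24) + (0)
Last nonzero remainder: 4m^2+20m+24. Dividing through by 4 gives the monic gcd m^2+5m+6.

m^2+5m+6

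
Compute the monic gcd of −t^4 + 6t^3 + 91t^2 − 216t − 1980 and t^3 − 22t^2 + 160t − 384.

t − 6

By polynomial division,
  −t^4 + 6t^3 + 91t^2 − 216t − 1980 = (−t − 16)(t^3 − 22t^2 + 160t − 384) + (−101t^2 + 1960t − 8124)
  t^3 − 22t^2 + 160t − 384 = (−(1/101)t + 262/10201)(−101t^2 + 1960t − 8124) + ((298116/10201)t − 1788696/10201)
  −101t^2 + 1960t − 8124 = (−(1030301/298116)t + 6906077/149058)((298116/10201)t − 1788696/10201) + (0)
Last nonzero remainder: (298116/10201)t − 1788696/10201. Dividing through by 298116/10201 gives the monic gcd t − 6.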